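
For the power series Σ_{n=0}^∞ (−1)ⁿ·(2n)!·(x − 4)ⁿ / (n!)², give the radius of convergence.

R = 1/4

Apply the ratio test: |a_{n+1}| / |a_n| = (2n+1)·(2n+2)/(n+1)², which tends to 4 as n → ∞.
Convergence for |x − 4| · 4 < 1, i.e. |x − 4| < 1/4. So R = 1/4.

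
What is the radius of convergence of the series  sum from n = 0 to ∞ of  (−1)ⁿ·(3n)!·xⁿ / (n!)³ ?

Apply the ratio test: |a_{n+1}| / |a_n| = (3n+1)·(3n+2)·(3n+3)/(n+1)³, which tends to 27 as n → ∞.
The series converges when 27 · |x| < 1, giving R = 1/27.

R = 1/27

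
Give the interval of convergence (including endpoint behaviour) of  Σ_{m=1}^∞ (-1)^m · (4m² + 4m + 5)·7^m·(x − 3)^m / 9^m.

The ratio of consecutive coefficients is [(4(m+1)² + 4(m+1) + 5)/(4m² + 4m + 5)] · 7/9 → 7/9.
Thus R = 1/(7/9) = 9/7.
When x = 30/7, the m-th term does not approach 0; divergence by the term test.
At x = 12/7: the m-th term does not approach 0; divergence by the term test.

(12/7, 30/7)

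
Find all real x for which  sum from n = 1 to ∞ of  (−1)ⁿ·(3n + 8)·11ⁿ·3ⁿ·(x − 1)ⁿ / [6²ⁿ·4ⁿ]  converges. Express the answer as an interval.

The ratio of consecutive coefficients is [(3(n+1) + 8)/(3n + 8)] · 11·3/(36·4) → 11/48.
Hence the series converges for |x − 1| < 1/(11/48) = 48/11, so the radius of convergence is 48/11.
Endpoint x = 59/11: the n-th term does not approach 0; divergence by the term test.
Check x = -37/11: the terms have absolute value of order n, which does not tend to 0, so the series diverges by the divergence test.

(-37/11, 59/11)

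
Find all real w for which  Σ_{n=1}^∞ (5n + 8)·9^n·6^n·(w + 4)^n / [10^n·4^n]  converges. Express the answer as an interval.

(-128/27, -88/27)

The ratio of consecutive coefficients is [(5(n+1) + 8)/(5n + 8)] · 9·6/(10·4) → 27/20.
The series converges when 27/20 · |w + 4| < 1, giving R = 20/27.
When w = -88/27, the n-th term does not approach 0; divergence by the term test.
When w = -128/27, the terms do not tend to 0, so the series diverges.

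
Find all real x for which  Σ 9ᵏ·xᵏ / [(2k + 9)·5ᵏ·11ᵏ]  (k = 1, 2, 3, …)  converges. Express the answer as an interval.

[-55/9, 55/9)

The ratio of consecutive coefficients is [(2k + 9)/(2(k+1) + 9)] · 9/(5·11) → 9/55.
The series converges when 9/55 · |x| < 1, giving R = 55/9.
When x = 55/9, the terms behave like c/k; limit comparison with the harmonic series gives divergence.
When x = -55/9, an alternating series whose terms decrease to 0 in absolute value, so it converges by the Leibniz criterion.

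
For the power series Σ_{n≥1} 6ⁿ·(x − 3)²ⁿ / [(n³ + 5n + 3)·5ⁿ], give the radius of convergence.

Apply the ratio test: |a_{n+1}| / |a_n| = [(n³ + 5n + 3)/((n+1)³ + 5(n+1) + 3)] · 6/5, which tends to 6/5 as n → ∞.
Since the exponent of (x − 3) increases by 2 each term, convergence requires |x − 3|² < 5/6, hence R = √30/6.

R = √30/6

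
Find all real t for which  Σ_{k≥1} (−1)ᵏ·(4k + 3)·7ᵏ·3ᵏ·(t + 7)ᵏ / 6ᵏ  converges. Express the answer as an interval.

(-51/7, -47/7)

By the ratio test, |a_{k+1}/a_k| = [(4(k+1) + 3)/(4k + 3)] · 7·3/6 → 7/2.
Convergence for |t + 7| · 7/2 < 1, i.e. |t + 7| < 2/7. So R = 2/7.
Check t = -47/7: the terms have absolute value of order k, which does not tend to 0, so the series diverges by the divergence test.
Endpoint t = -51/7: the terms do not tend to 0, so the series diverges.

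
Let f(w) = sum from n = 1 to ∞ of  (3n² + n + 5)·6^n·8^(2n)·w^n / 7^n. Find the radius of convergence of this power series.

Apply the ratio test: |a_{n+1}| / |a_n| = [(3(n+1)² + (n+1) + 5)/(3n² + n + 5)] · 6·64/7, which tends to 384/7 as n → ∞.
Thus R = 1/(384/7) = 7/384.

R = 7/384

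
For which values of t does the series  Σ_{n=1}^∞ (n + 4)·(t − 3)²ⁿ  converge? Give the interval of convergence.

By the ratio test, |a_{n+1}/a_n| = ((n+1) + 4)/(n + 4) → 1.
Successive powers of (t − 3) differ by 2, so the series converges when |t − 3|² · 1 < 1, i.e. |t − 3| < √(1) = 1. So R = 1.
Check t = 4: the terms have absolute value of order n, which does not tend to 0, so the series diverges by the divergence test.
Check t = 2: the terms do not tend to 0, so the series diverges.

(2, 4)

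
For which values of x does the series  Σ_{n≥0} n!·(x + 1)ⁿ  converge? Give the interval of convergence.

Ratio test: |a_{n+1}/a_n| = (n+1) → ∞ as n → ∞.
The terms grow without bound for any (x + 1) ≠ 0, so R = 0 (convergence only at x = -1).

{-1}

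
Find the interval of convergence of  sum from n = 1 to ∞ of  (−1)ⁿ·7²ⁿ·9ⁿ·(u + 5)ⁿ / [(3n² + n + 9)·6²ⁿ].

Ratio test: |a_{n+1}/a_n| = [(3n² + n + 9)/(3(n+1)² + (n+1) + 9)] · 49·9/36 → 49/4 as n → ∞.
Convergence for |u + 5| · 49/4 < 1, i.e. |u + 5| < 4/49. So R = 4/49.
At u = -241/49: the series is dominated by a constant times Σ 1/n², which converges (p = 2 > 1).
Endpoint u = -249/49: the terms are on the order of 1/n², so the series converges absolutely by comparison with the p-series (p = 2 > 1).

[-249/49, -241/49]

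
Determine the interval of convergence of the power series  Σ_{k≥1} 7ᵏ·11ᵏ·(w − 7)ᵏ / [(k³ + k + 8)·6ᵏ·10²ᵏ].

[-61/77, 1139/77]

By the ratio test, |a_{k+1}/a_k| = [(k³ + k + 8)/((k+1)³ + (k+1) + 8)] · 7·11/(6·100) → 77/600.
The series converges when 77/600 · |w − 7| < 1, giving R = 600/77.
When w = 1139/77, the terms are on the order of 1/k³, so the series converges absolutely by comparison with the p-series (p = 3 > 1).
At w = -61/77: the terms are on the order of 1/k³, so the series converges absolutely by comparison with the p-series (p = 3 > 1).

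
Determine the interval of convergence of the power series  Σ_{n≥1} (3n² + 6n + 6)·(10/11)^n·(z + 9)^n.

(-101/10, -79/10)

By the ratio test, |a_{n+1}/a_n| = [(3(n+1)² + 6(n+1) + 6)/(3n² + 6n + 6)] · 10/11 → 10/11.
Thus R = 1/(10/11) = 11/10.
Endpoint z = -79/10: the terms have absolute value of order n², which does not tend to 0, so the series diverges by the divergence test.
When z = -101/10, the n-th term does not approach 0; divergence by the term test.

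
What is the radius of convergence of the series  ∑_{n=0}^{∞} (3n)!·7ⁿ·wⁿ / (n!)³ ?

The ratio of consecutive coefficients is (3n+1)·(3n+2)·(3n+3)/(n+1)³ · 7 → 189.
Convergence for |w| · 189 < 1, i.e. |w| < 1/189. So R = 1/189.

R = 1/189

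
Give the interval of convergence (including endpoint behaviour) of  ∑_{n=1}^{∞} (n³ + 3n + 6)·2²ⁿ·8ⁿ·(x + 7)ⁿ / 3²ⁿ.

(-233/32, -215/32)

The ratio of consecutive coefficients is [((n+1)³ + 3(n+1) + 6)/(n³ + 3n + 6)] · 4·8/9 → 32/9.
The series converges when 32/9 · |x + 7| < 1, giving R = 9/32.
Endpoint x = -215/32: the terms have absolute value of order n³, which does not tend to 0, so the series diverges by the divergence test.
At x = -233/32: the n-th term does not approach 0; divergence by the term test.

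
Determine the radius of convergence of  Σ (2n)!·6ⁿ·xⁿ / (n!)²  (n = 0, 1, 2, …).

R = 1/24

Ratio test: |a_{n+1}/a_n| = (2n+1)·(2n+2)/(n+1)² · 6 → 24 as n → ∞.
Convergence for |x| · 24 < 1, i.e. |x| < 1/24. So R = 1/24.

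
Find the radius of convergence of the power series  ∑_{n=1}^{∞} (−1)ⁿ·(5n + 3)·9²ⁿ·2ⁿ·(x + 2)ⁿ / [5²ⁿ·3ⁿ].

The ratio of consecutive coefficients is [(5(n+1) + 3)/(5n + 3)] · 81·2/(25·3) → 54/25.
The series converges when 54/25 · |x + 2| < 1, giving R = 25/54.

R = 25/54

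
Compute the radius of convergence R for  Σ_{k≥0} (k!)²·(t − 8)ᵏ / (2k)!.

R = 4

By the ratio test, |a_{k+1}/a_k| = (k+1)²/[(2k+1)·(2k+2)] → 1/4.
Convergence for |t − 8| · 1/4 < 1, i.e. |t − 8| < 4. So R = 4.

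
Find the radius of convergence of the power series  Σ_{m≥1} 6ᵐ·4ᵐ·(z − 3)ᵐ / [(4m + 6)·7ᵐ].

R = 7/24

Ratio test: |a_{m+1}/a_m| = [(4m + 6)/(4(m+1) + 6)] · 6·4/7 → 24/7 as m → ∞.
Hence the series converges for |z − 3| < 1/(24/7) = 7/24, so the radius of convergence is 7/24.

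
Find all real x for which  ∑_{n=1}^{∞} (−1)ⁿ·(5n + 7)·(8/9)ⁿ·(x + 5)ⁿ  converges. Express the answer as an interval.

Apply the ratio test: |a_{n+1}| / |a_n| = [(5(n+1) + 7)/(5n + 7)] · 8/9, which tends to 8/9 as n → ∞.
Convergence for |x + 5| · 8/9 < 1, i.e. |x + 5| < 9/8. So R = 9/8.
Check x = -31/8: the terms do not tend to 0, so the series diverges.
At x = -49/8: the n-th term does not approach 0; divergence by the term test.

(-49/8, -31/8)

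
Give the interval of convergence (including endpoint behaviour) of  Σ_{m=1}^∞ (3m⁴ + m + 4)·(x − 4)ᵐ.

(3, 5)

Ratio test: |a_{m+1}/a_m| = (3(m+1)⁴ + (m+1) + 4)/(3m⁴ + m + 4) → 1 as m → ∞.
So the series converges when |x − 4| < 1 and diverges when |x − 4| > 1; R = 1.
When x = 5, the terms do not tend to 0, so the series diverges.
When x = 3, the m-th term does not approach 0; divergence by the term test.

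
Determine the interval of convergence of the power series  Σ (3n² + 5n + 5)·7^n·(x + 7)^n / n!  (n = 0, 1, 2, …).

(−∞, ∞)

The ratio of consecutive coefficients is (3(n+1)² + 5(n+1) + 5)/(3n² + 5n + 5) · 7 · 1/(n+1) → 0.
The ratio tends to 0 regardless of x, hence R = ∞.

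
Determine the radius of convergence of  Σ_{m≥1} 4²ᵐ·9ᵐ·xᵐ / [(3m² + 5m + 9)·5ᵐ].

R = 5/144

Ratio test: |a_{m+1}/a_m| = [(3m² + 5m + 9)/(3(m+1)² + 5(m+1) + 9)] · 16·9/5 → 144/5 as m → ∞.
Hence the series converges for |x| < 1/(144/5) = 5/144, so the radius of convergence is 5/144.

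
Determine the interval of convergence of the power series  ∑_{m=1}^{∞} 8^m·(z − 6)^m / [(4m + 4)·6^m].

Ratio test: |a_{m+1}/a_m| = [(4m + 4)/(4(m+1) + 4)] · 8/6 → 4/3 as m → ∞.
Hence the series converges for |z − 6| < 1/(4/3) = 3/4, so the radius of convergence is 3/4.
When z = 27/4, the terms are asymptotic to a nonzero constant times 1/m, so the series diverges by limit comparison with Σ 1/m.
Endpoint z = 21/4: the terms alternate in sign and decrease monotonically to 0 in absolute value (size ~ c/m), so the alternating series test gives convergence.

[21/4, 27/4)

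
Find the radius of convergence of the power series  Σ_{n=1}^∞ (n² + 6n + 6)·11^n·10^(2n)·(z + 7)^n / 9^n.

R = 9/1100

Ratio test: |a_{n+1}/a_n| = [((n+1)² + 6(n+1) + 6)/(n² + 6n + 6)] · 11·100/9 → 1100/9 as n → ∞.
Thus R = 1/(1100/9) = 9/1100.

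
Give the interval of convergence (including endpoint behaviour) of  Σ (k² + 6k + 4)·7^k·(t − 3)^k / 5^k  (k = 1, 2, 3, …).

Ratio test: |a_{k+1}/a_k| = [((k+1)² + 6(k+1) + 4)/(k² + 6k + 4)] · 7/5 → 7/5 as k → ∞.
Thus R = 1/(7/5) = 5/7.
Check t = 26/7: the k-th term does not approach 0; divergence by the term test.
When t = 16/7, the k-th term does not approach 0; divergence by the term test.

(16/7, 26/7)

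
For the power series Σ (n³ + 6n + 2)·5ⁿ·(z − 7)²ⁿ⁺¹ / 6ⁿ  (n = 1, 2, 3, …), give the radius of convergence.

R = √30/5

By the ratio test, |a_{n+1}/a_n| = [((n+1)³ + 6(n+1) + 2)/(n³ + 6n + 2)] · 5/6 → 5/6.
Successive powers of (z − 7) differ by 2, so the series converges when |z − 7|² · 5/6 < 1, i.e. |z − 7| < √(6/5). So R = √30/5.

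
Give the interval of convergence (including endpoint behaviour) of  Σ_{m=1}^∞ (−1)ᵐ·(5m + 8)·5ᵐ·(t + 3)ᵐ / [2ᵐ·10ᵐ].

(-7, 1)

The ratio of consecutive coefficients is [(5(m+1) + 8)/(5m + 8)] · 5/(2·10) → 1/4.
Thus R = 1/(1/4) = 4.
At t = 1: the m-th term does not approach 0; divergence by the term test.
At t = -7: the m-th term does not approach 0; divergence by the term test.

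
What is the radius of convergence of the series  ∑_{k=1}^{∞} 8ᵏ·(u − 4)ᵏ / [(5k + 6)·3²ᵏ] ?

R = 9/8

Apply the ratio test: |a_{k+1}| / |a_k| = [(5k + 6)/(5(k+1) + 6)] · 8/9, which tends to 8/9 as k → ∞.
Convergence for |u − 4| · 8/9 < 1, i.e. |u − 4| < 9/8. So R = 9/8.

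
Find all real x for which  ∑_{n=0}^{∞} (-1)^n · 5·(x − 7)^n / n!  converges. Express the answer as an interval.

(−∞, ∞)

By the ratio test, |a_{n+1}/a_n| = 5/5 · 1/(n+1) → 0.
The ratio tends to 0 regardless of x, hence R = ∞.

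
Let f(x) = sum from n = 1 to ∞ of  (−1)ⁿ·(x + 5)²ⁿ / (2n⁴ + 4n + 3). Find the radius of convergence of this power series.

R = 1

The ratio of consecutive coefficients is (2n⁴ + 4n + 3)/(2(n+1)⁴ + 4(n+1) + 3) → 1.
Since the exponent of (x + 5) increases by 2 each term, convergence requires |x + 5|² < 1, hence R = 1.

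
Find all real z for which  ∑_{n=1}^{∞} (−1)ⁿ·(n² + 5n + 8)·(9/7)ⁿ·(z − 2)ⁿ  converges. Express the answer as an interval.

By the ratio test, |a_{n+1}/a_n| = [((n+1)² + 5(n+1) + 8)/(n² + 5n + 8)] · 9/7 → 9/7.
Hence the series converges for |z − 2| < 1/(9/7) = 7/9, so the radius of convergence is 7/9.
Check z = 25/9: the n-th term does not approach 0; divergence by the term test.
At z = 11/9: the n-th term does not approach 0; divergence by the term test.

(11/9, 25/9)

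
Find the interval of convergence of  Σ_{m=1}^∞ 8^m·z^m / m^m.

(−∞, ∞)

Applying the root test, |a_m|^(1/m) = 8/m → 0.
The limit is 0 for every z, so R = ∞.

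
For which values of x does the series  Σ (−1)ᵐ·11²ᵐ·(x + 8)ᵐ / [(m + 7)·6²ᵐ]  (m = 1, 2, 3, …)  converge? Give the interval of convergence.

(-1004/121, -932/121]

Apply the ratio test: |a_{m+1}| / |a_m| = [(m + 7)/((m+1) + 7)] · 121/36, which tends to 121/36 as m → ∞.
Thus R = 1/(121/36) = 36/121.
At x = -932/121: the terms alternate in sign and decrease monotonically to 0 in absolute value (size ~ c/m), so the alternating series test gives convergence.
Check x = -1004/121: comparison with the harmonic series Σ 1/m shows the series diverges.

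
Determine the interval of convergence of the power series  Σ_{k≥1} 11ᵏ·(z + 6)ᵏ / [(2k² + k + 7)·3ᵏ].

The ratio of consecutive coefficients is [(2k² + k + 7)/(2(k+1)² + (k+1) + 7)] · 11/3 → 11/3.
Thus R = 1/(11/3) = 3/11.
Endpoint z = -63/11: the series is dominated by a constant times Σ 1/k², which converges (p = 2 > 1).
Check z = -69/11: absolute convergence follows by limit comparison with Σ 1/k².

[-69/11, -63/11]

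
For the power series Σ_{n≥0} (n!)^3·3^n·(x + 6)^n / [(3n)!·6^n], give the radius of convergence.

Ratio test: |a_{n+1}/a_n| = (n+1)³/[(3n+1)·(3n+2)·(3n+3)] · 3/6 → 1/54 as n → ∞.
Hence the series converges for |x + 6| < 1/(1/54) = 54, so the radius of convergence is 54.

R = 54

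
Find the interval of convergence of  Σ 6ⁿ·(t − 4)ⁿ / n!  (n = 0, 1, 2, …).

(−∞, ∞)

The ratio of consecutive coefficients is 6 · 1/(n+1) → 0.
The ratio tends to 0 regardless of t, hence R = ∞.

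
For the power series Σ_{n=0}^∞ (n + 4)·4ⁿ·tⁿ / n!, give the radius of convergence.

R = ∞

The ratio of consecutive coefficients is ((n+1) + 4)/(n + 4) · 4 · 1/(n+1) → 0.
The limit is 0, so the series converges for all t; R = ∞.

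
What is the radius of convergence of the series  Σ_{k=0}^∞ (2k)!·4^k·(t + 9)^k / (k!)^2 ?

By the ratio test, |a_{k+1}/a_k| = (2k+1)·(2k+2)/(k+1)² · 4 → 16.
Convergence for |t + 9| · 16 < 1, i.e. |t + 9| < 1/16. So R = 1/16.

R = 1/16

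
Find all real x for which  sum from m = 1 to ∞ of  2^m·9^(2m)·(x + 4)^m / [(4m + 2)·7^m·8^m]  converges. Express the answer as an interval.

[-352/81, -296/81)

Ratio test: |a_{m+1}/a_m| = [(4m + 2)/(4(m+1) + 2)] · 2·81/(7·8) → 81/28 as m → ∞.
Thus R = 1/(81/28) = 28/81.
Check x = -296/81: comparison with the harmonic series Σ 1/m shows the series diverges.
At x = -352/81: the terms alternate in sign and decrease monotonically to 0 in absolute value (size ~ c/m), so the alternating series test gives convergence.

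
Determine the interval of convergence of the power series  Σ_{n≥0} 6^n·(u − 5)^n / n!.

(−∞, ∞)

Ratio test: |a_{n+1}/a_n| = 6 · 1/(n+1) → 0 as n → ∞.
The ratio tends to 0 regardless of u, hence R = ∞.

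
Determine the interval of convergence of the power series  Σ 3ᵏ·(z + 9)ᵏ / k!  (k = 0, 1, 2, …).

(−∞, ∞)

The ratio of consecutive coefficients is 3 · 1/(k+1) → 0.
The limit is 0, so the series converges for all z; R = ∞.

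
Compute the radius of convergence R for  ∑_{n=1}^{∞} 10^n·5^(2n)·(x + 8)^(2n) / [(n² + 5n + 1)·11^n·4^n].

R = √110/25

By the ratio test, |a_{n+1}/a_n| = [(n² + 5n + 1)/((n+1)² + 5(n+1) + 1)] · 10·25/(11·4) → 125/22.
Since the exponent of (x + 8) increases by 2 each term, convergence requires |x + 8|² < 22/125, hence R = √110/25.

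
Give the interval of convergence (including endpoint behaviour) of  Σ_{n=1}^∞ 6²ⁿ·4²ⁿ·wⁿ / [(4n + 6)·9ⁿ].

Apply the ratio test: |a_{n+1}| / |a_n| = [(4n + 6)/(4(n+1) + 6)] · 36·16/9, which tends to 64 as n → ∞.
Thus R = 1/(64) = 1/64.
Check w = 1/64: the terms behave like c/n; limit comparison with the harmonic series gives divergence.
At w = -1/64: an alternating series whose terms decrease to 0 in absolute value, so it converges by the Leibniz criterion.

[-1/64, 1/64)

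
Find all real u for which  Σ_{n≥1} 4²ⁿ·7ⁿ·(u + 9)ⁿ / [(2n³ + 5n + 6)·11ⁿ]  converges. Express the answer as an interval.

[-1019/112, -997/112]

By the ratio test, |a_{n+1}/a_n| = [(2n³ + 5n + 6)/(2(n+1)³ + 5(n+1) + 6)] · 16·7/11 → 112/11.
Convergence for |u + 9| · 112/11 < 1, i.e. |u + 9| < 11/112. So R = 11/112.
Check u = -997/112: absolute convergence follows by limit comparison with Σ 1/n³.
At u = -1019/112: the series is dominated by a constant times Σ 1/n³, which converges (p = 3 > 1).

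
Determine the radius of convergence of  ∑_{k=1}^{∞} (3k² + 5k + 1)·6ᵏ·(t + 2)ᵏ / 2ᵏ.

The ratio of consecutive coefficients is [(3(k+1)² + 5(k+1) + 1)/(3k² + 5k + 1)] · 6/2 → 3.
Thus R = 1/(3) = 1/3.

R = 1/3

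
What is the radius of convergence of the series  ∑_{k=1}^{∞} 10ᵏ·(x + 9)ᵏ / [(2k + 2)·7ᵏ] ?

By the ratio test, |a_{k+1}/a_k| = [(2k + 2)/(2(k+1) + 2)] · 10/7 → 10/7.
Thus R = 1/(10/7) = 7/10.

R = 7/10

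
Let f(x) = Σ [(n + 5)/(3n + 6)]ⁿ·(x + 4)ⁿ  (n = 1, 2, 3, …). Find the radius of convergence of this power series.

By the Cauchy root test, |a_n|^(1/n) = (n + 5)/(3n + 6) → 1/3.
Thus R = 1/(1/3) = 3.

R = 3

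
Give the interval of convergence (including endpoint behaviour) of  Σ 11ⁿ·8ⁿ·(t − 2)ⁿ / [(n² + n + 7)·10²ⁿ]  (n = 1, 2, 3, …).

The ratio of consecutive coefficients is [(n² + n + 7)/((n+1)² + (n+1) + 7)] · 11·8/100 → 22/25.
The series converges when 22/25 · |t − 2| < 1, giving R = 25/22.
At t = 69/22: the terms are on the order of 1/n², so the series converges absolutely by comparison with the p-series (p = 2 > 1).
When t = 19/22, absolute convergence follows by limit comparison with Σ 1/n².

[19/22, 69/22]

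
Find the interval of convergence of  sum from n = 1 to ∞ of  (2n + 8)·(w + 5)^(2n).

(-6, -4)

Apply the ratio test: |a_{n+1}| / |a_n| = (2(n+1) + 8)/(2n + 8), which tends to 1 as n → ∞.
Writing y = (w + 5)², the series in y has radius 1, so |w + 5| < √(1) = 1 and R = 1.
At w = -4: the terms have absolute value of order n, which does not tend to 0, so the series diverges by the divergence test.
At w = -6: the terms have absolute value of order n, which does not tend to 0, so the series diverges by the divergence test.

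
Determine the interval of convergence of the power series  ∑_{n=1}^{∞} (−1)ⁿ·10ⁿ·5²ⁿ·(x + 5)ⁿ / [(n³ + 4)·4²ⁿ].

By the ratio test, |a_{n+1}/a_n| = [(n³ + 4)/((n+1)³ + 4)] · 10·25/16 → 125/8.
Thus R = 1/(125/8) = 8/125.
Check x = -617/125: absolute convergence follows by limit comparison with Σ 1/n³.
Endpoint x = -633/125: the series is dominated by a constant times Σ 1/n³, which converges (p = 3 > 1).

[-633/125, -617/125]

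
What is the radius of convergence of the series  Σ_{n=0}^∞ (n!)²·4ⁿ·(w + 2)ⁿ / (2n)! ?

Apply the ratio test: |a_{n+1}| / |a_n| = (n+1)²/[(2n+1)·(2n+2)] · 4, which tends to 1 as n → ∞.
Convergence for |w + 2| < 1, so R = 1.

R = 1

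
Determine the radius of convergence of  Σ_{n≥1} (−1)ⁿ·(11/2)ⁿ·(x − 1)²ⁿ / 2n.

R = √22/11

The ratio of consecutive coefficients is [2n/2(n+1)] · 11/2 → 11/2.
Since the exponent of (x − 1) increases by 2 each term, convergence requires |x − 1|² < 2/11, hence R = √22/11.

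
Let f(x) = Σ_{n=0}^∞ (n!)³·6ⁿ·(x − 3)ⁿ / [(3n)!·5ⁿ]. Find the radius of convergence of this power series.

R = 45/2

By the ratio test, |a_{n+1}/a_n| = (n+1)³/[(3n+1)·(3n+2)·(3n+3)] · 6/5 → 2/45.
Convergence for |x − 3| · 2/45 < 1, i.e. |x − 3| < 45/2. So R = 45/2.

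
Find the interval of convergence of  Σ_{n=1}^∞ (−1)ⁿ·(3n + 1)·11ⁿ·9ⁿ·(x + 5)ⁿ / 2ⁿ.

By the ratio test, |a_{n+1}/a_n| = [(3(n+1) + 1)/(3n + 1)] · 11·9/2 → 99/2.
Thus R = 1/(99/2) = 2/99.
Endpoint x = -493/99: the n-th term does not approach 0; divergence by the term test.
Endpoint x = -497/99: the terms have absolute value of order n, which does not tend to 0, so the series diverges by the divergence test.

(-497/99, -493/99)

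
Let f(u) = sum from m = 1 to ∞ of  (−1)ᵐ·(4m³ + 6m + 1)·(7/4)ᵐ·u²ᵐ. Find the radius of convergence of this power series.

R = 2√7/7

The ratio of consecutive coefficients is [(4(m+1)³ + 6(m+1) + 1)/(4m³ + 6m + 1)] · 7/4 → 7/4.
Since the exponent of u increases by 2 each term, convergence requires |u|² < 4/7, hence R = 2√7/7.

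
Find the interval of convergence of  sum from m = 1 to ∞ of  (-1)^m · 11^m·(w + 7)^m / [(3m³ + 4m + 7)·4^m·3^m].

The ratio of consecutive coefficients is [(3m³ + 4m + 7)/(3(m+1)³ + 4(m+1) + 7)] · 11/(4·3) → 11/12.
The series converges when 11/12 · |w + 7| < 1, giving R = 12/11.
When w = -65/11, the series is dominated by a constant times Σ 1/m³, which converges (p = 3 > 1).
Check w = -89/11: absolute convergence follows by limit comparison with Σ 1/m³.

[-89/11, -65/11]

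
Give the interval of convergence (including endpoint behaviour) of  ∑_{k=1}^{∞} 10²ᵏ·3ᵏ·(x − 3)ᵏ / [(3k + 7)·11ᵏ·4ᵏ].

[214/75, 236/75)

Apply the ratio test: |a_{k+1}| / |a_k| = [(3k + 7)/(3(k+1) + 7)] · 100·3/(11·4), which tends to 75/11 as k → ∞.
Thus R = 1/(75/11) = 11/75.
Endpoint x = 236/75: comparison with the harmonic series Σ 1/k shows the series diverges.
Check x = 214/75: the terms alternate in sign and decrease monotonically to 0 in absolute value (size ~ c/k), so the alternating series test gives convergence.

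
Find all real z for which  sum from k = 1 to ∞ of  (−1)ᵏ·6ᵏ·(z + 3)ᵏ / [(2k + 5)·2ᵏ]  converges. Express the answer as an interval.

(-10/3, -8/3]

Apply the ratio test: |a_{k+1}| / |a_k| = [(2k + 5)/(2(k+1) + 5)] · 6/2, which tends to 3 as k → ∞.
The series converges when 3 · |z + 3| < 1, giving R = 1/3.
Endpoint z = -8/3: convergence follows from the alternating series test (terms decrease monotonically to 0).
Endpoint z = -10/3: the terms behave like c/k; limit comparison with the harmonic series gives divergence.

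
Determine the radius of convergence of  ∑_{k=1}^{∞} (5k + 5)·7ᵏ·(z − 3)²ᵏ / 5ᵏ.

R = √35/7

The ratio of consecutive coefficients is [(5(k+1) + 5)/(5k + 5)] · 7/5 → 7/5.
Writing y = (z − 3)², the series in y has radius 5/7, so |z − 3| < √(5/7) and R = √35/7.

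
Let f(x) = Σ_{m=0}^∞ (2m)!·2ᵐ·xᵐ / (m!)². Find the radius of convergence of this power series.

Ratio test: |a_{m+1}/a_m| = (2m+1)·(2m+2)/(m+1)² · 2 → 8 as m → ∞.
Hence the series converges for |x| < 1/(8) = 1/8, so the radius of convergence is 1/8.

R = 1/8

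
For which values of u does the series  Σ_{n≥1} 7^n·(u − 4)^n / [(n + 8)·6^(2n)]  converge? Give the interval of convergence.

Ratio test: |a_{n+1}/a_n| = [(n + 8)/((n+1) + 8)] · 7/36 → 7/36 as n → ∞.
The series converges when 7/36 · |u − 4| < 1, giving R = 36/7.
At u = 64/7: the terms behave like c/n; limit comparison with the harmonic series gives divergence.
At u = -8/7: convergence follows from the alternating series test (terms decrease monotonically to 0).

[-8/7, 64/7)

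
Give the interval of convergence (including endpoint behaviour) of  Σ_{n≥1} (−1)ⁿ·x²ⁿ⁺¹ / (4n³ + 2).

[-1, 1]

Apply the ratio test: |a_{n+1}| / |a_n| = (4n³ + 2)/(4(n+1)³ + 2), which tends to 1 as n → ∞.
Successive powers of x differ by 2, so the series converges when |x|² · 1 < 1, i.e. |x| < √(1) = 1. So R = 1.
Check x = 1: the series is dominated by a constant times Σ 1/n³, which converges (p = 3 > 1).
When x = -1, the series is dominated by a constant times Σ 1/n³, which converges (p = 3 > 1).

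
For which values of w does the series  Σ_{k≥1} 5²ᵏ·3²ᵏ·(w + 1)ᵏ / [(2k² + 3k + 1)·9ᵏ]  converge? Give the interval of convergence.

[-26/25, -24/25]

By the ratio test, |a_{k+1}/a_k| = [(2k² + 3k + 1)/(2(k+1)² + 3(k+1) + 1)] · 25·9/9 → 25.
Thus R = 1/(25) = 1/25.
Endpoint w = -24/25: absolute convergence follows by limit comparison with Σ 1/k².
Endpoint w = -26/25: the terms are on the order of 1/k², so the series converges absolutely by comparison with the p-series (p = 2 > 1).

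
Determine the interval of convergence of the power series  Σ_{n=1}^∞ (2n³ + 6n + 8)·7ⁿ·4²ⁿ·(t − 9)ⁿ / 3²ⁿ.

Ratio test: |a_{n+1}/a_n| = [(2(n+1)³ + 6(n+1) + 8)/(2n³ + 6n + 8)] · 7·16/9 → 112/9 as n → ∞.
Thus R = 1/(112/9) = 9/112.
Check t = 1017/112: the terms have absolute value of order n³, which does not tend to 0, so the series diverges by the divergence test.
Endpoint t = 999/112: the terms do not tend to 0, so the series diverges.

(999/112, 1017/112)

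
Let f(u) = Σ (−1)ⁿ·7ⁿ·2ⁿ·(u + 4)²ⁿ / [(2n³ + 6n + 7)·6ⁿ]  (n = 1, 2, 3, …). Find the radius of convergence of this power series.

R = √21/7

Apply the ratio test: |a_{n+1}| / |a_n| = [(2n³ + 6n + 7)/(2(n+1)³ + 6(n+1) + 7)] · 7·2/6, which tends to 7/3 as n → ∞.
Since the exponent of (u + 4) increases by 2 each term, convergence requires |u + 4|² < 3/7, hence R = √21/7.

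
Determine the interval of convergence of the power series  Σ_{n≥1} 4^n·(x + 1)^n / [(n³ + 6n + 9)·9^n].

[-13/4, 5/4]

Ratio test: |a_{n+1}/a_n| = [(n³ + 6n + 9)/((n+1)³ + 6(n+1) + 9)] · 4/9 → 4/9 as n → ∞.
Hence the series converges for |x + 1| < 1/(4/9) = 9/4, so the radius of convergence is 9/4.
Endpoint x = 5/4: the series is dominated by a constant times Σ 1/n³, which converges (p = 3 > 1).
Endpoint x = -13/4: the terms are on the order of 1/n³, so the series converges absolutely by comparison with the p-series (p = 3 > 1).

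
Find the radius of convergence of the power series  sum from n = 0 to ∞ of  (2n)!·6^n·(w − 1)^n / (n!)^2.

R = 1/24

Ratio test: |a_{n+1}/a_n| = (2n+1)·(2n+2)/(n+1)² · 6 → 24 as n → ∞.
Hence the series converges for |w − 1| < 1/(24) = 1/24, so the radius of convergence is 1/24.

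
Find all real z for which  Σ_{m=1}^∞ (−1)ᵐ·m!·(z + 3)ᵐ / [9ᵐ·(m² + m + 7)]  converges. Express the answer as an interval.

{-3}

By the ratio test, |a_{m+1}/a_m| = (m+1) · 1/9 · (m² + m + 7)/((m+1)² + (m+1) + 7) → ∞.
Since the ratio → ∞, the series diverges for every z ≠ -3, and R = 0.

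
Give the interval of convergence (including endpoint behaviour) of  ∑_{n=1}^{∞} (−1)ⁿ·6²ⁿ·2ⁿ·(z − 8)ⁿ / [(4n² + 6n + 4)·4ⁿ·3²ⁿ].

Apply the ratio test: |a_{n+1}| / |a_n| = [(4n² + 6n + 4)/(4(n+1)² + 6(n+1) + 4)] · 36·2/(4·9), which tends to 2 as n → ∞.
Hence the series converges for |z − 8| < 1/(2) = 1/2, so the radius of convergence is 1/2.
At z = 17/2: the terms are on the order of 1/n², so the series converges absolutely by comparison with the p-series (p = 2 > 1).
Endpoint z = 15/2: the series is dominated by a constant times Σ 1/n², which converges (p = 2 > 1).

[15/2, 17/2]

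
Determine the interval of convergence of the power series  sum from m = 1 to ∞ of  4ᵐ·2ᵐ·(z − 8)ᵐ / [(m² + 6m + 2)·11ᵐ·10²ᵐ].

[-259/2, 291/2]

Apply the ratio test: |a_{m+1}| / |a_m| = [(m² + 6m + 2)/((m+1)² + 6(m+1) + 2)] · 4·2/(11·100), which tends to 2/275 as m → ∞.
Thus R = 1/(2/275) = 275/2.
Endpoint z = 291/2: absolute convergence follows by limit comparison with Σ 1/m².
At z = -259/2: the series is dominated by a constant times Σ 1/m², which converges (p = 2 > 1).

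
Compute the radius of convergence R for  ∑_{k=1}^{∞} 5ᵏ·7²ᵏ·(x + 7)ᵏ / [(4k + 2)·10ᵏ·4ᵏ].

Ratio test: |a_{k+1}/a_k| = [(4k + 2)/(4(k+1) + 2)] · 5·49/(10·4) → 49/8 as k → ∞.
Thus R = 1/(49/8) = 8/49.

R = 8/49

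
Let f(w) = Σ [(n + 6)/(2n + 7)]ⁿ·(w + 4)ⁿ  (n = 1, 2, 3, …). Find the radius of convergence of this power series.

R = 2

Applying the root test, |a_n|^(1/n) = (n + 6)/(2n + 7) → 1/2.
Thus R = 1/(1/2) = 2.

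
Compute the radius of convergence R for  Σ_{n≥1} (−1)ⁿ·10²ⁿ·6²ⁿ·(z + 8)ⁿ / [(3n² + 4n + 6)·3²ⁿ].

Apply the ratio test: |a_{n+1}| / |a_n| = [(3n² + 4n + 6)/(3(n+1)² + 4(n+1) + 6)] · 100·36/9, which tends to 400 as n → ∞.
The series converges when 400 · |z + 8| < 1, giving R = 1/400.

R = 1/400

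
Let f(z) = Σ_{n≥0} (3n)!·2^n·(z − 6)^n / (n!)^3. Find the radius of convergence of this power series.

Apply the ratio test: |a_{n+1}| / |a_n| = (3n+1)·(3n+2)·(3n+3)/(n+1)³ · 2, which tends to 54 as n → ∞.
Convergence for |z − 6| · 54 < 1, i.e. |z − 6| < 1/54. So R = 1/54.

R = 1/54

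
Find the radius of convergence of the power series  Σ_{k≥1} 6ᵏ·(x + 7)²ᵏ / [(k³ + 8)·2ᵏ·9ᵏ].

Apply the ratio test: |a_{k+1}| / |a_k| = [(k³ + 8)/((k+1)³ + 8)] · 6/(2·9), which tends to 1/3 as k → ∞.
Writing y = (x + 7)², the series in y has radius 3, so |x + 7| < √(3) and R = √3.

R = √3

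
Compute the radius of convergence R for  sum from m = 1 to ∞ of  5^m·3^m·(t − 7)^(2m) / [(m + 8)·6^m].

R = √10/5

Apply the ratio test: |a_{m+1}| / |a_m| = [(m + 8)/((m+1) + 8)] · 5·3/6, which tends to 5/2 as m → ∞.
Writing y = (t − 7)², the series in y has radius 2/5, so |t − 7| < √(2/5) and R = √10/5.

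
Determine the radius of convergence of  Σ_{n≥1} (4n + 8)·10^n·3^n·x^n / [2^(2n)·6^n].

Apply the ratio test: |a_{n+1}| / |a_n| = [(4(n+1) + 8)/(4n + 8)] · 10·3/(4·6), which tends to 5/4 as n → ∞.
Convergence for |x| · 5/4 < 1, i.e. |x| < 4/5. So R = 4/5.

R = 4/5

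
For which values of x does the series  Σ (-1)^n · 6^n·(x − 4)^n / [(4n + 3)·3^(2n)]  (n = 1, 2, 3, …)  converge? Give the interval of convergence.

(5/2, 11/2]

Apply the ratio test: |a_{n+1}| / |a_n| = [(4n + 3)/(4(n+1) + 3)] · 6/9, which tends to 2/3 as n → ∞.
The series converges when 2/3 · |x − 4| < 1, giving R = 3/2.
Endpoint x = 11/2: convergence follows from the alternating series test (terms decrease monotonically to 0).
Endpoint x = 5/2: the terms behave like c/n; limit comparison with the harmonic series gives divergence.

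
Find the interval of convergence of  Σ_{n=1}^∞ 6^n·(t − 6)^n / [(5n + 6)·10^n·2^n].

The ratio of consecutive coefficients is [(5n + 6)/(5(n+1) + 6)] · 6/(10·2) → 3/10.
The series converges when 3/10 · |t − 6| < 1, giving R = 10/3.
Endpoint t = 28/3: the terms behave like c/n; limit comparison with the harmonic series gives divergence.
Check t = 8/3: convergence follows from the alternating series test (terms decrease monotonically to 0).

[8/3, 28/3)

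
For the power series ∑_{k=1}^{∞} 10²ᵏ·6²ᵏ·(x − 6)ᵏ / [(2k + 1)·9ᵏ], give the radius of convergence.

Ratio test: |a_{k+1}/a_k| = [(2k + 1)/(2(k+1) + 1)] · 100·36/9 → 400 as k → ∞.
Thus R = 1/(400) = 1/400.

R = 1/400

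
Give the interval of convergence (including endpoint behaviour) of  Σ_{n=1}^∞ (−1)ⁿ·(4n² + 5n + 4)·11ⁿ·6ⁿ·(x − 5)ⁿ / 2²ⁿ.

By the ratio test, |a_{n+1}/a_n| = [(4(n+1)² + 5(n+1) + 4)/(4n² + 5n + 4)] · 11·6/4 → 33/2.
Hence the series converges for |x − 5| < 1/(33/2) = 2/33, so the radius of convergence is 2/33.
Check x = 167/33: the terms have absolute value of order n², which does not tend to 0, so the series diverges by the divergence test.
Endpoint x = 163/33: the n-th term does not approach 0; divergence by the term test.

(163/33, 167/33)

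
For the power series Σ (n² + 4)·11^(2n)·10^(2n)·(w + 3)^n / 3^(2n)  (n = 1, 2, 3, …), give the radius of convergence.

R = 9/12100

Apply the ratio test: |a_{n+1}| / |a_n| = [((n+1)² + 4)/(n² + 4)] · 121·100/9, which tends to 12100/9 as n → ∞.
Thus R = 1/(12100/9) = 9/12100.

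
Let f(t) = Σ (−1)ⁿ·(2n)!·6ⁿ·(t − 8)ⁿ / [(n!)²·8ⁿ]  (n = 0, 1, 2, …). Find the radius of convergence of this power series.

By the ratio test, |a_{n+1}/a_n| = (2n+1)·(2n+2)/(n+1)² · 6/8 → 3.
Thus R = 1/(3) = 1/3.

R = 1/3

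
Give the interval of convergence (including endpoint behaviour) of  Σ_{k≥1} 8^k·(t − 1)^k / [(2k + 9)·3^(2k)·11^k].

Apply the ratio test: |a_{k+1}| / |a_k| = [(2k + 9)/(2(k+1) + 9)] · 8/(9·11), which tends to 8/99 as k → ∞.
Convergence for |t − 1| · 8/99 < 1, i.e. |t − 1| < 99/8. So R = 99/8.
When t = 107/8, the terms behave like c/k; limit comparison with the harmonic series gives divergence.
When t = -91/8, an alternating series whose terms decrease to 0 in absolute value, so it converges by the Leibniz criterion.

[-91/8, 107/8)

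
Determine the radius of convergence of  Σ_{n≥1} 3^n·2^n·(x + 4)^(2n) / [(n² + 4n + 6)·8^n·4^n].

The ratio of consecutive coefficients is [(n² + 4n + 6)/((n+1)² + 4(n+1) + 6)] · 3·2/(8·4) → 3/16.
Writing y = (x + 4)², the series in y has radius 16/3, so |x + 4| < √(16/3) and R = 4√3/3.

R = 4√3/3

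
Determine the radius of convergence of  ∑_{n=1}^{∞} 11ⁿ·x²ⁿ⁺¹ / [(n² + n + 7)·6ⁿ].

Ratio test: |a_{n+1}/a_n| = [(n² + n + 7)/((n+1)² + (n+1) + 7)] · 11/6 → 11/6 as n → ∞.
Successive powers of x differ by 2, so the series converges when |x|² · 11/6 < 1, i.e. |x| < √(6/11). So R = √66/11.

R = √66/11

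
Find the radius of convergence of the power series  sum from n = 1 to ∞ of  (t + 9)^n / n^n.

R = ∞

Root test: |a_n|^(1/n) = 1/n → 0.
Since the n-th root of |a_n| tends to 0, the series converges for all real t; R = ∞.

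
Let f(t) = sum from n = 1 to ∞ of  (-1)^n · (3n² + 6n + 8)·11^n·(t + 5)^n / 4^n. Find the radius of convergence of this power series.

Apply the ratio test: |a_{n+1}| / |a_n| = [(3(n+1)² + 6(n+1) + 8)/(3n² + 6n + 8)] · 11/4, which tends to 11/4 as n → ∞.
Convergence for |t + 5| · 11/4 < 1, i.e. |t + 5| < 4/11. So R = 4/11.

R = 4/11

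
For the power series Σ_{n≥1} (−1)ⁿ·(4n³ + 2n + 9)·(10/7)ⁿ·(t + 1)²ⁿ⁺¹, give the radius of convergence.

R = √70/10

By the ratio test, |a_{n+1}/a_n| = [(4(n+1)³ + 2(n+1) + 9)/(4n³ + 2n + 9)] · 10/7 → 10/7.
Successive powers of (t + 1) differ by 2, so the series converges when |t + 1|² · 10/7 < 1, i.e. |t + 1| < √(7/10). So R = √70/10.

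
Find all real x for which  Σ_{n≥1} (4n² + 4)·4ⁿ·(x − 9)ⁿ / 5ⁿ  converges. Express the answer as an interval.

(31/4, 41/4)

The ratio of consecutive coefficients is [(4(n+1)² + 4)/(4n² + 4)] · 4/5 → 4/5.
Convergence for |x − 9| · 4/5 < 1, i.e. |x − 9| < 5/4. So R = 5/4.
When x = 41/4, the n-th term does not approach 0; divergence by the term test.
Check x = 31/4: the terms do not tend to 0, so the series diverges.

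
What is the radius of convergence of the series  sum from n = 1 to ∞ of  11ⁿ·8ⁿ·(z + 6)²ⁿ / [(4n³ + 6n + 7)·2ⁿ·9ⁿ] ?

R = 3√11/22

Apply the ratio test: |a_{n+1}| / |a_n| = [(4n³ + 6n + 7)/(4(n+1)³ + 6(n+1) + 7)] · 11·8/(2·9), which tends to 44/9 as n → ∞.
Successive powers of (z + 6) differ by 2, so the series converges when |z + 6|² · 44/9 < 1, i.e. |z + 6| < √(9/44). So R = 3√11/22.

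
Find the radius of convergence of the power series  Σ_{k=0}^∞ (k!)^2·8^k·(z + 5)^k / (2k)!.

R = 1/2

By the ratio test, |a_{k+1}/a_k| = (k+1)²/[(2k+1)·(2k+2)] · 8 → 2.
Thus R = 1/(2) = 1/2.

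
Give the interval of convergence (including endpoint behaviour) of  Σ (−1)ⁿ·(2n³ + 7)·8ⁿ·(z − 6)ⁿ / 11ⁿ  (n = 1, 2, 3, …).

The ratio of consecutive coefficients is [(2(n+1)³ + 7)/(2n³ + 7)] · 8/11 → 8/11.
The series converges when 8/11 · |z − 6| < 1, giving R = 11/8.
Endpoint z = 59/8: the terms do not tend to 0, so the series diverges.
Endpoint z = 37/8: the terms have absolute value of order n³, which does not tend to 0, so the series diverges by the divergence test.

(37/8, 59/8)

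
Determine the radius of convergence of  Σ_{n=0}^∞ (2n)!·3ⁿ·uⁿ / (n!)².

The ratio of consecutive coefficients is (2n+1)·(2n+2)/(n+1)² · 3 → 12.
Convergence for |u| · 12 < 1, i.e. |u| < 1/12. So R = 1/12.

R = 1/12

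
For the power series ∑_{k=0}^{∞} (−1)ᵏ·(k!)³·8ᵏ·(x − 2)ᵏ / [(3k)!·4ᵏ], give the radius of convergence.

By the ratio test, |a_{k+1}/a_k| = (k+1)³/[(3k+1)·(3k+2)·(3k+3)] · 8/4 → 2/27.
Hence the series converges for |x − 2| < 1/(2/27) = 27/2, so the radius of convergence is 27/2.

R = 27/2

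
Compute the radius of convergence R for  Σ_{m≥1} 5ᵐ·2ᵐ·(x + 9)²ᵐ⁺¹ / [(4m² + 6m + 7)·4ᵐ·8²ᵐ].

R = 8√10/5

The ratio of consecutive coefficients is [(4m² + 6m + 7)/(4(m+1)² + 6(m+1) + 7)] · 5·2/(4·64) → 5/128.
Successive powers of (x + 9) differ by 2, so the series converges when |x + 9|² · 5/128 < 1, i.e. |x + 9| < √(128/5). So R = 8√10/5.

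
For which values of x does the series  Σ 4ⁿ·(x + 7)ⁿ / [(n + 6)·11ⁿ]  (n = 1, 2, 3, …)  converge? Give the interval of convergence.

[-39/4, -17/4)

By the ratio test, |a_{n+1}/a_n| = [(n + 6)/((n+1) + 6)] · 4/11 → 4/11.
Convergence for |x + 7| · 4/11 < 1, i.e. |x + 7| < 11/4. So R = 11/4.
Endpoint x = -17/4: comparison with the harmonic series Σ 1/n shows the series diverges.
When x = -39/4, an alternating series whose terms decrease to 0 in absolute value, so it converges by the Leibniz criterion.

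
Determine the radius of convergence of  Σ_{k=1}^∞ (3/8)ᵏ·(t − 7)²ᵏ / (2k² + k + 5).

Ratio test: |a_{k+1}/a_k| = [(2k² + k + 5)/(2(k+1)² + (k+1) + 5)] · 3/8 → 3/8 as k → ∞.
Since the exponent of (t − 7) increases by 2 each term, convergence requires |t − 7|² < 8/3, hence R = 2√6/3.

R = 2√6/3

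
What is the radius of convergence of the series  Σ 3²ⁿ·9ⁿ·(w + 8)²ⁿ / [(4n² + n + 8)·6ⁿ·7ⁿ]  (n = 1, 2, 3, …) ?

R = √42/9

Ratio test: |a_{n+1}/a_n| = [(4n² + n + 8)/(4(n+1)² + (n+1) + 8)] · 9·9/(6·7) → 27/14 as n → ∞.
Successive powers of (w + 8) differ by 2, so the series converges when |w + 8|² · 27/14 < 1, i.e. |w + 8| < √(14/27). So R = √42/9.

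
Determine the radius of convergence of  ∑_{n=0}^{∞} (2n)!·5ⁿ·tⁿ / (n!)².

R = 1/20

Apply the ratio test: |a_{n+1}| / |a_n| = (2n+1)·(2n+2)/(n+1)² · 5, which tends to 20 as n → ∞.
Hence the series converges for |t| < 1/(20) = 1/20, so the radius of convergence is 1/20.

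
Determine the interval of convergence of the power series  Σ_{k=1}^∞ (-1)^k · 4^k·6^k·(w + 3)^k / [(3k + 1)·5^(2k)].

(-97/24, -47/24]

Ratio test: |a_{k+1}/a_k| = [(3k + 1)/(3(k+1) + 1)] · 4·6/25 → 24/25 as k → ∞.
Hence the series converges for |w + 3| < 1/(24/25) = 25/24, so the radius of convergence is 25/24.
Check w = -47/24: convergence follows from the alternating series test (terms decrease monotonically to 0).
At w = -97/24: the terms are asymptotic to a nonzero constant times 1/k, so the series diverges by limit comparison with Σ 1/k.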